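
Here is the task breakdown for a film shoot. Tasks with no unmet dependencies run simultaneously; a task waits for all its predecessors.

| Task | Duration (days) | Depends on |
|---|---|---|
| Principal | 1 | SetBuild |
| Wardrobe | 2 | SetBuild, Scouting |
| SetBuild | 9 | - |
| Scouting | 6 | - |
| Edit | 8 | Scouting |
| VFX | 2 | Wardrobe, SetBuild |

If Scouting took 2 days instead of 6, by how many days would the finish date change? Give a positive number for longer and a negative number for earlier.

-1

As given, the longest chain is Scouting→Edit = 6+8 = 14, so the finish is 14 days.
Scouting lies on that path, so at 2 days the path becomes 10 days.
New critical path: SetBuild→Wardrobe→VFX = 9+2+2 = 13 ⇒ 13 days.
Change in finish: 13 − 14 = -1 days.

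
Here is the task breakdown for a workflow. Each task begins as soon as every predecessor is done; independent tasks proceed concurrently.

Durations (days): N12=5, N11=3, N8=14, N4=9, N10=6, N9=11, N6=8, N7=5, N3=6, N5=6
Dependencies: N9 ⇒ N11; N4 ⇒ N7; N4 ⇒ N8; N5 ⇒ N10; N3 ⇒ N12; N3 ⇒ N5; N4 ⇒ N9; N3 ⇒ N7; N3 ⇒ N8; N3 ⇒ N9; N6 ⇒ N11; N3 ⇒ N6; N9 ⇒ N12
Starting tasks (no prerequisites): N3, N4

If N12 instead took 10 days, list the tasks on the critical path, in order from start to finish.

N4, N9, N12

Actual critical path: N4→N9→N12 = 9+11+5 = 25 ⇒ 25 days.
Since N12 is critical, the +5 change carries straight to that chain (now 30 days).
The critical path is still N4→N9→N12; finish is now 30 days.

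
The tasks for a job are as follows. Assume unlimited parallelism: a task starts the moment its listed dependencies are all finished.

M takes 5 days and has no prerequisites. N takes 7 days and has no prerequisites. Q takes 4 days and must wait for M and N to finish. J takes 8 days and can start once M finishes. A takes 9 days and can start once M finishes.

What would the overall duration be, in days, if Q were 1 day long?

The binding path is M→A = 5+9 = 14; finish at 14 days.
Q is off the critical path — its longest chain is 11 days, giving 3 of slack.
That remains the longest chain; total 14 days.

14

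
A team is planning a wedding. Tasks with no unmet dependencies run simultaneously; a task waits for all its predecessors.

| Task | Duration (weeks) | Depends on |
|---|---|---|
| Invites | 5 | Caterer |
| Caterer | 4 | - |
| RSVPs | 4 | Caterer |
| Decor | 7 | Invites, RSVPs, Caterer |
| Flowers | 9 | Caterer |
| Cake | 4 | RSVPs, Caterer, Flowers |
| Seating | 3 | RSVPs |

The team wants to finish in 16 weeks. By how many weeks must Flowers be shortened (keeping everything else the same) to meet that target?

1

Current finish: 17 weeks; target: 16.
Flowers is on every critical path, so each week cut from Flowers cuts the finish by one (this holds down to a finish of 16).
Need 17 − 16 = 1 week off Flowers → Flowers becomes 8 weeks, finish becomes 16.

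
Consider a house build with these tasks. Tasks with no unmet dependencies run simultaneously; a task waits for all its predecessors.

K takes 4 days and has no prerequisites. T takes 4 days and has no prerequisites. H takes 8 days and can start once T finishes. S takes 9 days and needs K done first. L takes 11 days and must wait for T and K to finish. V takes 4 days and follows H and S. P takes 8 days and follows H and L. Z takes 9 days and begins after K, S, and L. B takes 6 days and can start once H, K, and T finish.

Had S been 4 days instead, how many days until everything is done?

As given, the longest chain is K→L→Z = 4+11+9 = 24, so the finish is 24 days.
The longest path through S is only 22 days, so S has float 2.
The critical path is still K→L→Z; finish is now 24 days.

24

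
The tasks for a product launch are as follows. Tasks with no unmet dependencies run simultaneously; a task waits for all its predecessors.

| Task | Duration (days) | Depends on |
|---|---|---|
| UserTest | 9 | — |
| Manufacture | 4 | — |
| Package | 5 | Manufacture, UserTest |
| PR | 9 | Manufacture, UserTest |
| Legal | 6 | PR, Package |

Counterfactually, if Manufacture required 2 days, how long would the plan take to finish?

24

Baseline: UserTest→PR→Legal = 9+9+6 = 24 → 24 days.
The longest path through Manufacture is only 19 days, so Manufacture has float 5.
No other chain overtakes it, so the finish is 24 days.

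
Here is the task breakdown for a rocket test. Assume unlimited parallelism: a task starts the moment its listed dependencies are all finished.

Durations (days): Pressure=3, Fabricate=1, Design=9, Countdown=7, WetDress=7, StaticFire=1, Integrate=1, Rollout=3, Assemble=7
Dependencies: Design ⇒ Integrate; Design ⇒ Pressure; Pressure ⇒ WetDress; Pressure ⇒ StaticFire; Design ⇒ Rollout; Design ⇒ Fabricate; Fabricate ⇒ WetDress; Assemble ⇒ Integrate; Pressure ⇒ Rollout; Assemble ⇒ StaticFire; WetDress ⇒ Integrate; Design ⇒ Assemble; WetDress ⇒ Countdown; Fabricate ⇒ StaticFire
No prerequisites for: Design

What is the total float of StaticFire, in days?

9

Critical path: Design→Pressure→WetDress→Countdown = 9+3+7+7 = 26, so the finish is 26 days.
The longest chain containing StaticFire totals 17 days.
Slack of StaticFire = 25 − 16 = 9 days.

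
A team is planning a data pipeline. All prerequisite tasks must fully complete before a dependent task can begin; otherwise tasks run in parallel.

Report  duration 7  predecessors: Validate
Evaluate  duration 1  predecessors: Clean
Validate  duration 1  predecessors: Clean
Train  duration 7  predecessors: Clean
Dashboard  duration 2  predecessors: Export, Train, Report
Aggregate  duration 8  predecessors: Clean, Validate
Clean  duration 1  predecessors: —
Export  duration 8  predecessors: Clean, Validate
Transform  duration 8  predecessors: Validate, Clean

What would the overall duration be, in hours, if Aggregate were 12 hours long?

Critical path before the change: Clean→Validate→Export→Dashboard = 1+1+8+2 = 12 giving 12 hours.
Aggregate has 2 hours of float (longest path through it is 10).
The binding chain switches to Clean→Validate→Aggregate = 1+1+12 = 14; finish 14 hours.

14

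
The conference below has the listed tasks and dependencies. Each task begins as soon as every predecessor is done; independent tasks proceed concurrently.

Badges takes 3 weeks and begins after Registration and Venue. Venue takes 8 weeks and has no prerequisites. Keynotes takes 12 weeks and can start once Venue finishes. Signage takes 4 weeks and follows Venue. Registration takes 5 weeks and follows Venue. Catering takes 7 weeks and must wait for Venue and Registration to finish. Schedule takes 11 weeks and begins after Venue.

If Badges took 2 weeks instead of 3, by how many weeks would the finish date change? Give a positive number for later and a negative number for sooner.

0

Actual critical path: Venue→Keynotes = 8+12 = 20 ⇒ 20 weeks.
Badges has 4 weeks of float (longest path through it is 16).
The critical path is still Venue→Keynotes; finish is now 20 weeks.
Change in finish: 20 − 20 = +0 weeks.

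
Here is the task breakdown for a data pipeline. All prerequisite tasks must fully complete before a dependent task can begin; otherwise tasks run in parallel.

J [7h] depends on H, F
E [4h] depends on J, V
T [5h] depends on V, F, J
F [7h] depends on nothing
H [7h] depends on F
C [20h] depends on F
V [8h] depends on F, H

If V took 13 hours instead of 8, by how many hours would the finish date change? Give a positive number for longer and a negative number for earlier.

Critical path before the change: F→H→V→T = 7+7+8+5 = 27 giving 27 hours.
V is on the critical path; changing it to 13 makes that path 32 hours.
That remains the longest chain; total 32 hours.
Change in finish: 32 − 27 = +5 hours.

5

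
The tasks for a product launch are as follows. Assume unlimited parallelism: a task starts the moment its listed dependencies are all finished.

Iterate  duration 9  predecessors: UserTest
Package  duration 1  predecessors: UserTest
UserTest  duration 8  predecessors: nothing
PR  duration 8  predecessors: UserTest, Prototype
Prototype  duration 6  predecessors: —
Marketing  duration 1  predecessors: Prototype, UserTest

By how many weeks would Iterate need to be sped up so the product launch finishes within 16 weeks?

Current finish: 17 weeks; target: 16.
Iterate is on every critical path, so each week cut from Iterate cuts the finish by one (this holds down to a finish of 16).
Need 17 − 16 = 1 week off Iterate → Iterate becomes 8 weeks, finish becomes 16.

1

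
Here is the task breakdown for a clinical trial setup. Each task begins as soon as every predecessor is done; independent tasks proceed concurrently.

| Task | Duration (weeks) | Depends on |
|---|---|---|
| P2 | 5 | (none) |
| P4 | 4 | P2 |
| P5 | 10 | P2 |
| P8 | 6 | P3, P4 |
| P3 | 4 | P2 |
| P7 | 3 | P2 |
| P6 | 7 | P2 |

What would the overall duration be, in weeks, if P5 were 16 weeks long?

21

As given, the longest chain is P2→P5 = 5+10 = 15, so the finish is 15 weeks.
P5 lies on that path, so at 16 weeks the path becomes 21 weeks.
The critical path is still P2→P5; finish is now 21 weeks.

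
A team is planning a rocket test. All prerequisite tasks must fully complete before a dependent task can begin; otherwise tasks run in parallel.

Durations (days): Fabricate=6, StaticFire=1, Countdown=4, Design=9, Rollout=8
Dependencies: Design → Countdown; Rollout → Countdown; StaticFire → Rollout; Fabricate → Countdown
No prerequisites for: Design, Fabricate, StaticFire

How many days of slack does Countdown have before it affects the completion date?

Design→Countdown = 9+4 = 13 sets the makespan at 13 days.
Countdown finishes as early as 13 and must finish by 13.
Slack of Countdown = 9 − 9 = 0 days.

0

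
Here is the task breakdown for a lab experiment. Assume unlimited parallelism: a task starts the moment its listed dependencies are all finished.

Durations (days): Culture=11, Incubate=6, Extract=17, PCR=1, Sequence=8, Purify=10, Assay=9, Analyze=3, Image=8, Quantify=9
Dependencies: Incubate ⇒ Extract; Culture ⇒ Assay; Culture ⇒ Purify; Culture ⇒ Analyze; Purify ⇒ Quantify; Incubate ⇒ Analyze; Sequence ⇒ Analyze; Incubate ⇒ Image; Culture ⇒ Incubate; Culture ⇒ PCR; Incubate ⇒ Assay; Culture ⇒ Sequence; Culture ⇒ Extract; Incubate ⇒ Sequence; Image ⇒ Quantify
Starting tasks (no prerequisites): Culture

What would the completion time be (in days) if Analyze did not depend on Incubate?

34

Before: longest chain Culture→Incubate→Extract = 11+6+17 = 34, finish 34.
Dropping Incubate→Analyze doesn't change Analyze's earliest start (25); another predecessor still binds.
After: Culture→Incubate→Extract = 11+6+17 = 34 → 34 days.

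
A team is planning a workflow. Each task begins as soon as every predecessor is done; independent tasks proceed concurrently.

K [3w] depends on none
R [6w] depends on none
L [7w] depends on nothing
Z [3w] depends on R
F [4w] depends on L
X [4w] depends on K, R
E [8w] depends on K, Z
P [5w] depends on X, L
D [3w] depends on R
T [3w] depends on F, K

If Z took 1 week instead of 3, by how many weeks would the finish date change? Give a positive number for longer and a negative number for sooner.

Critical path before the change: R→Z→E = 6+3+8 = 17 giving 17 weeks.
Z is on the critical path; changing it to 1 makes that path 15 weeks.
The critical path is still R→Z→E; finish is now 15 weeks.
Change in finish: 15 − 17 = -2 weeks.

-2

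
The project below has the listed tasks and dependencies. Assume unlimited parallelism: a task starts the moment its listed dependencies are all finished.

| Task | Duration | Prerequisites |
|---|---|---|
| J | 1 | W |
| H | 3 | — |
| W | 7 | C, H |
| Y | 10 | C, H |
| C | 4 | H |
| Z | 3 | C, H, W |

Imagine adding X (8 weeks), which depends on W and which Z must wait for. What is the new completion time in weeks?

Originally the project takes 17 weeks.
With X inserted, Z now waits for max(C, H, W, X).
New critical path: H→C→W→X→Z = 3+4+7+8+3 = 25 ⇒ 25 weeks.

25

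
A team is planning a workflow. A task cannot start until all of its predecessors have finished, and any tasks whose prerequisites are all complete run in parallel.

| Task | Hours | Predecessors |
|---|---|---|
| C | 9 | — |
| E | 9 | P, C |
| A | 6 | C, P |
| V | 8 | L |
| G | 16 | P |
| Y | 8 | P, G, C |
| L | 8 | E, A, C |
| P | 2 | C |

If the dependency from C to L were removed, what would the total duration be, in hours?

With the dependency in place, C→P→E→L→V = 9+2+9+8+8 = 36 sets the finish at 36 hours.
Dropping C→L doesn't change L's earliest start (20); another predecessor still binds.
The longest chain is now C→P→E→L→V = 9+2+9+8+8 = 36, so the workflow takes 36 hours.

36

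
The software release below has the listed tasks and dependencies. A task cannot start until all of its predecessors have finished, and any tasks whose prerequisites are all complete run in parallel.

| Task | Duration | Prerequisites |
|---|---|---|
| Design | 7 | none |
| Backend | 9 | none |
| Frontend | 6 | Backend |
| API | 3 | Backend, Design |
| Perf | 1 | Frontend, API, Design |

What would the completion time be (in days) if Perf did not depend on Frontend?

15

With the dependency in place, Backend→Frontend→Perf = 9+6+1 = 16 sets the finish at 16 days.
Without Frontend→Perf, Perf's earliest start moves from 15 to 12.
After: Backend→Frontend = 9+6 = 15 → 15 days.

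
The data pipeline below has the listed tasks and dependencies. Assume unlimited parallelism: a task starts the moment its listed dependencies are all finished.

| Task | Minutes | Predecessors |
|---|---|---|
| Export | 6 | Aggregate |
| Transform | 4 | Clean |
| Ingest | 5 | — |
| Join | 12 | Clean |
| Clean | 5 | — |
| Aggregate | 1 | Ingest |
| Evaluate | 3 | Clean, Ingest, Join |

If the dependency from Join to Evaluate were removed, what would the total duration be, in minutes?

With the dependency in place, Clean→Join→Evaluate = 5+12+3 = 20 sets the finish at 20 minutes.
Without Join→Evaluate, Evaluate's earliest start moves from 17 to 5.
New critical path: Clean→Join = 5+12 = 17 ⇒ 17 minutes.

17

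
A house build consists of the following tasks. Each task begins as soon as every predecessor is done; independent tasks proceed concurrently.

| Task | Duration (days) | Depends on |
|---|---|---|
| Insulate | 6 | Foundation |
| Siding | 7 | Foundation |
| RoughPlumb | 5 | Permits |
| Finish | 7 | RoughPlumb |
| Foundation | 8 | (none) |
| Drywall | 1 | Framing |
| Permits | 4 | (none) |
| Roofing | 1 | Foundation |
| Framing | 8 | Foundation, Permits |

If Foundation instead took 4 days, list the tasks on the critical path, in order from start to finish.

The binding path is Foundation→Framing→Drywall = 8+8+1 = 17; finish at 17 days.
Foundation lies on that path, so at 4 days the path becomes 13 days.
New critical path: Permits→RoughPlumb→Finish = 4+5+7 = 16 ⇒ 16 days.

Permits, RoughPlumb, Finish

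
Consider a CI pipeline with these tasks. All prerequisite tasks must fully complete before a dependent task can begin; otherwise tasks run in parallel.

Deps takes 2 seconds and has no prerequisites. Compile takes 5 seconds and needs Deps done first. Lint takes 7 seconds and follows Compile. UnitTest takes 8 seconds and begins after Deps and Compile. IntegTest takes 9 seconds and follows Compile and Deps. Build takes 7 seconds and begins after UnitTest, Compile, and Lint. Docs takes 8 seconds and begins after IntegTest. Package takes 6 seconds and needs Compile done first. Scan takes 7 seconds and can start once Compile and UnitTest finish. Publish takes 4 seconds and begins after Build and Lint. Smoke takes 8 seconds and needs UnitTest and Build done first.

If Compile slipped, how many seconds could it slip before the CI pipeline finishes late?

0

Critical path: Deps→Compile→UnitTest→Build→Smoke = 2+5+8+7+8 = 30, so the finish is 30 seconds.
Compile finishes as early as 7 and must finish by 7.
So Compile can slip 7 − 7 = 0 seconds.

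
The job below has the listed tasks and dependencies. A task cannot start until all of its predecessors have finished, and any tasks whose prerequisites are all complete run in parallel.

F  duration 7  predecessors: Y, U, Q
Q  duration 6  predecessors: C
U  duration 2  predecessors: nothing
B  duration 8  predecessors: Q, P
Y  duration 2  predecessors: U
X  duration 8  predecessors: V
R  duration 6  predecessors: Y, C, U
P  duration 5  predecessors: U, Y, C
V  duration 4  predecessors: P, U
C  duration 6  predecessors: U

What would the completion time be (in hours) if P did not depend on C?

Before: longest chain U→C→P→V→X = 2+6+5+4+8 = 25, finish 25.
Without C→P, P's earliest start moves from 8 to 4.
After: U→C→Q→B = 2+6+6+8 = 22 → 22 hours.

22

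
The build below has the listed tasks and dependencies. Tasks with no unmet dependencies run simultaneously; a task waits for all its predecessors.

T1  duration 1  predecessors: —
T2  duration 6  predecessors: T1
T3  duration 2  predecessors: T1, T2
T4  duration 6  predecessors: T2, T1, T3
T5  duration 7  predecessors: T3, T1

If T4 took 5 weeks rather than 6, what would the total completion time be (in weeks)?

Critical path before the change: T1→T2→T3→T5 = 1+6+2+7 = 16 giving 16 weeks.
T4 is off the critical path — its longest chain is 15 weeks, giving 1 of slack.
The critical path is still T1→T2→T3→T5; finish is now 16 weeks.

16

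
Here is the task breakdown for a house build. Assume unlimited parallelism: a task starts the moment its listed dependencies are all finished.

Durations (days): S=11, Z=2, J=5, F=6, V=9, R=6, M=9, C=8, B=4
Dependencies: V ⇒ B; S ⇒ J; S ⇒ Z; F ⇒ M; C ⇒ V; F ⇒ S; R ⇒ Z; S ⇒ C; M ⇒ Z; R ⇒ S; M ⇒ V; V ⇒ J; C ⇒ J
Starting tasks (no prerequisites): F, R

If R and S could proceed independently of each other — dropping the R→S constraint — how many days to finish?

39

Original critical path: F→S→C→V→J = 6+11+8+9+5 = 39 ⇒ 39 days.
Dropping R→S doesn't change S's earliest start (6); another predecessor still binds.
The longest chain is now F→S→C→V→J = 6+11+8+9+5 = 39, so the house build takes 39 days.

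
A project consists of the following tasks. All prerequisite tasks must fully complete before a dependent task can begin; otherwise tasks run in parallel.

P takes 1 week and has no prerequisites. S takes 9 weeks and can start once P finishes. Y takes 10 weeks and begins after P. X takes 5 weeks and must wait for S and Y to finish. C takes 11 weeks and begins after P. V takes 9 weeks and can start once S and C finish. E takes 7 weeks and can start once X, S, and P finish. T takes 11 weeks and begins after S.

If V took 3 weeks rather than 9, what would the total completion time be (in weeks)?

Critical path before the change: P→Y→X→E = 1+10+5+7 = 23 giving 23 weeks.
V is off the critical path — its longest chain is 21 weeks, giving 2 of slack.
No other chain overtakes it, so the finish is 23 weeks.

23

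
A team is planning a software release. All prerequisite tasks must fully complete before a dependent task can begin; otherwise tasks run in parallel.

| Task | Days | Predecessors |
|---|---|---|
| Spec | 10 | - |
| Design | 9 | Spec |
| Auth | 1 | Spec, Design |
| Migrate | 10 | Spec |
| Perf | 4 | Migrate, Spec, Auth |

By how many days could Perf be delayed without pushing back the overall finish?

The longest chain is Spec→Design→Auth→Perf = 10+9+1+4 = 24; overall finish 24 days.
Longest path through Perf: 24 days (earliest finish 24, latest finish 24).
Slack of Perf = 20 − 20 = 0 days.

0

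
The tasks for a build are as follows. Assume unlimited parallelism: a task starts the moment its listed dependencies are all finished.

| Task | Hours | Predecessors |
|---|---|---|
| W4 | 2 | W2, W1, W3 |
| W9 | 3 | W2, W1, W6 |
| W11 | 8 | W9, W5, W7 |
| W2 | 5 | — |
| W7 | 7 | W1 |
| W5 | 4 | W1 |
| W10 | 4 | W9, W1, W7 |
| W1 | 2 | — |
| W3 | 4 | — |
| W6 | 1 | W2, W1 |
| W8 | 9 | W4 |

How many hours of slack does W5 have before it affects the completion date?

The longest chain is W1→W7→W11 = 2+7+8 = 17; overall finish 17 hours.
W5 finishes as early as 6 and must finish by 9.
So W5 can slip 9 − 6 = 3 hours.

3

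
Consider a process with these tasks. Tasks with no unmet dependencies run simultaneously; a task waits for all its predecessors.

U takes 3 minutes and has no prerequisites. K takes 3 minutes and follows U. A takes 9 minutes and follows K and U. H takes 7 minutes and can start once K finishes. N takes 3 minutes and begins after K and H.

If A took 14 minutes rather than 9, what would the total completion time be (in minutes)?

Baseline: U→K→H→N = 3+3+7+3 = 16 → 16 minutes.
A is off the critical path — its longest chain is 15 minutes, giving 1 of slack.
New critical path: U→K→A = 3+3+14 = 20 ⇒ 20 minutes.

20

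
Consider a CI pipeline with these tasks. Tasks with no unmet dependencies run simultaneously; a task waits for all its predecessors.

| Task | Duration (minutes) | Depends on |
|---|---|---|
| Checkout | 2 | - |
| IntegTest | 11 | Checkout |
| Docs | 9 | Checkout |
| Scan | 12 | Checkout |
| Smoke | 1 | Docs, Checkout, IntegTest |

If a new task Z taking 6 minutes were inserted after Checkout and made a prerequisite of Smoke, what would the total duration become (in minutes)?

14

Originally the CI pipeline takes 14 minutes.
With Z inserted, Smoke now waits for max(Docs, Checkout, IntegTest, Z).
New critical path: Checkout→IntegTest→Smoke = 2+11+1 = 14 ⇒ 14 minutes.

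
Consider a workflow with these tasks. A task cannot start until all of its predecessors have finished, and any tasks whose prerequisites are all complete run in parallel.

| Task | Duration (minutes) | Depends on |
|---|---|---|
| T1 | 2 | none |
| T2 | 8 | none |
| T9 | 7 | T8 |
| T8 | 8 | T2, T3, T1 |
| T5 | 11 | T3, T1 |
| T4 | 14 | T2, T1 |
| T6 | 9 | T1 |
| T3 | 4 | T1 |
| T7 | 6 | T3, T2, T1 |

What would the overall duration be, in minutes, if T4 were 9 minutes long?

Baseline: T2→T8→T9 = 8+8+7 = 23 → 23 minutes.
T4 has 1 minute of float (longest path through it is 22).
The critical path is still T2→T8→T9; finish is now 23 minutes.

23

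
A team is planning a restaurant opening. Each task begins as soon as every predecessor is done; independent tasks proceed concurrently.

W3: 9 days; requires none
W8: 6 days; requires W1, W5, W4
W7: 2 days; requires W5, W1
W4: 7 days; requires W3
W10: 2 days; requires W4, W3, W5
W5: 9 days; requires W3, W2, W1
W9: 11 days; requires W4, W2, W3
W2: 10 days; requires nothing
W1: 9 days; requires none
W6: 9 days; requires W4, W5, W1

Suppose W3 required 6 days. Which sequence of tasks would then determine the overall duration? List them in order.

W2, W5, W6

Actual critical path: W2→W5→W6 = 10+9+9 = 28 ⇒ 28 days.
W3 has 1 day of float (longest path through it is 27).
The critical path is still W2→W5→W6; finish is now 28 days.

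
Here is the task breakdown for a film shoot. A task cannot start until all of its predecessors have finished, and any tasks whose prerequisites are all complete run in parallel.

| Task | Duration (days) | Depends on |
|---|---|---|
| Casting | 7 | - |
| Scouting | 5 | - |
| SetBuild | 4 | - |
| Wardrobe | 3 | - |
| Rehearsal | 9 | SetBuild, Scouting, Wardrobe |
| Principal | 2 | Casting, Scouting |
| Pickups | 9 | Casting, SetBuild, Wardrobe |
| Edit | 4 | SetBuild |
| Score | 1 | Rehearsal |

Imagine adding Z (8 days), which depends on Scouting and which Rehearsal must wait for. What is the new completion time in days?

Originally the job takes 16 days.
With Z inserted, Rehearsal now waits for max(SetBuild, Scouting, Wardrobe, Z).
New critical path: Scouting→Z→Rehearsal→Score = 5+8+9+1 = 23 ⇒ 23 days.

23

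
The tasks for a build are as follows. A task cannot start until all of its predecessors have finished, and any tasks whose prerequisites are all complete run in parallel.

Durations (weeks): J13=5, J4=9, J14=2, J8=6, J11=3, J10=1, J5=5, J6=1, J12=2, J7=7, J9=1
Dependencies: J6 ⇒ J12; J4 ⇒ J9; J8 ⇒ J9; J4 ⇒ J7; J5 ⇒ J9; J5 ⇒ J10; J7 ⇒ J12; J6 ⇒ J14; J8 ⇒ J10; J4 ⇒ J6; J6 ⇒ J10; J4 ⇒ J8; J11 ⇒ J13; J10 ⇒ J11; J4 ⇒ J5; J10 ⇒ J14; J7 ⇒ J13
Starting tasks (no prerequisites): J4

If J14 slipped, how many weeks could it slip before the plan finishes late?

6

J4→J8→J10→J11→J13 = 9+6+1+3+5 = 24 sets the makespan at 24 weeks.
Longest path through J14: 18 weeks (earliest finish 18, latest finish 24).
Float = 24 − 18 = 6.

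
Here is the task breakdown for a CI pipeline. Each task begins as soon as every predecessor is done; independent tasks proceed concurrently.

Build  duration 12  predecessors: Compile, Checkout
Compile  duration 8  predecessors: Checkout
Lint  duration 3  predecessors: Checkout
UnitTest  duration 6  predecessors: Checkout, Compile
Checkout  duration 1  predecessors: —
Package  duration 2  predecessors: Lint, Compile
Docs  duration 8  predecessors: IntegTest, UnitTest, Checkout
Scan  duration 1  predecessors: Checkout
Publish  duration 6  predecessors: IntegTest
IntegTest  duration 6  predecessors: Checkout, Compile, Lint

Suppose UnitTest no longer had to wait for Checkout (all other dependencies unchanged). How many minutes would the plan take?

Before: longest chain Checkout→Compile→UnitTest→Docs = 1+8+6+8 = 23, finish 23.
Dropping Checkout→UnitTest doesn't change UnitTest's earliest start (9); another predecessor still binds.
New critical path: Checkout→Compile→UnitTest→Docs = 1+8+6+8 = 23 ⇒ 23 minutes.

23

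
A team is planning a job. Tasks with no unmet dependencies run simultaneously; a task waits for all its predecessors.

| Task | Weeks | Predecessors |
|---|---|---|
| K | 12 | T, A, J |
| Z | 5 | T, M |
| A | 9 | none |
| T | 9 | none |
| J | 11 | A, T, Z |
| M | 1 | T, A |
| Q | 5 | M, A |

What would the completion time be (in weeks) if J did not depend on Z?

Original critical path: A→M→Z→J→K = 9+1+5+11+12 = 38 ⇒ 38 weeks.
Without Z→J, J's earliest start moves from 15 to 9.
The longest chain is now A→J→K = 9+11+12 = 32, so the plan takes 32 weeks.

32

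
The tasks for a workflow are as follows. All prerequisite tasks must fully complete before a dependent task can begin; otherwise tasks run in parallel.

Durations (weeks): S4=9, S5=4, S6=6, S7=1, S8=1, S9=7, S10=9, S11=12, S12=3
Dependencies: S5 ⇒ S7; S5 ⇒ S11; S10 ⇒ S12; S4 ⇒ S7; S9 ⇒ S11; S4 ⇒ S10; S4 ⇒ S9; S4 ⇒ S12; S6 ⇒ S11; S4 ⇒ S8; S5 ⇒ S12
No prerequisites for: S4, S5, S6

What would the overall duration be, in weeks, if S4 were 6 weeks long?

25

The binding path is S4→S9→S11 = 9+7+12 = 28; finish at 28 weeks.
S4 is on the critical path; changing it to 6 makes that path 25 weeks.
That remains the longest chain; total 25 weeks.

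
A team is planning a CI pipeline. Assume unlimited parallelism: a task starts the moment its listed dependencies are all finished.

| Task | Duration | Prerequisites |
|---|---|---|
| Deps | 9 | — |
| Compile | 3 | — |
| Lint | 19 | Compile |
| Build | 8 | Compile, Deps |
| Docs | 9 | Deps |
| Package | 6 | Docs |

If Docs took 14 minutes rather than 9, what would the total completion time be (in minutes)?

Baseline: Deps→Docs→Package = 9+9+6 = 24 → 24 minutes.
Since Docs is critical, the +5 change carries straight to that chain (now 29 minutes).
The critical path is still Deps→Docs→Package; finish is now 29 minutes.

29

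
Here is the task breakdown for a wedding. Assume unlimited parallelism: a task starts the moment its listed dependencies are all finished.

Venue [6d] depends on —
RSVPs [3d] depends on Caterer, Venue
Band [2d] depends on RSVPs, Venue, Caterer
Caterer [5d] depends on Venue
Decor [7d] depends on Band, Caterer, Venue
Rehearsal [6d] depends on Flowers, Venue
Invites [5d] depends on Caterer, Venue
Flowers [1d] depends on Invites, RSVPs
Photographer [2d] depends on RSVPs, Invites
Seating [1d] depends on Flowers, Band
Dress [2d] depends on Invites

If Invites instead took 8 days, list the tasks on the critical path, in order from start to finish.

Venue, Caterer, Invites, Flowers, Rehearsal

Baseline: Venue→Caterer→Invites→Flowers→Rehearsal = 6+5+5+1+6 = 23 → 23 days.
Since Invites is critical, the +3 change carries straight to that chain (now 26 days).
The critical path is still Venue→Caterer→Invites→Flowers→Rehearsal; finish is now 26 days.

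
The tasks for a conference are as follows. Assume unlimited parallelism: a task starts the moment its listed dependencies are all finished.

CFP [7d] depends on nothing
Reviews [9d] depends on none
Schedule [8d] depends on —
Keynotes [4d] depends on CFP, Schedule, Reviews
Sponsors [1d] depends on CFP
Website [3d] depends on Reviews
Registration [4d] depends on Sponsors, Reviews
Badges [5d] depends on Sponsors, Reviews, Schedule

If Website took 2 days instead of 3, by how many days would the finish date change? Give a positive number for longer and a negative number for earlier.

0

Critical path before the change: Reviews→Badges = 9+5 = 14 giving 14 days.
Website has 2 days of float (longest path through it is 12).
No other chain overtakes it, so the finish is 14 days.
Change in finish: 14 − 14 = +0 days.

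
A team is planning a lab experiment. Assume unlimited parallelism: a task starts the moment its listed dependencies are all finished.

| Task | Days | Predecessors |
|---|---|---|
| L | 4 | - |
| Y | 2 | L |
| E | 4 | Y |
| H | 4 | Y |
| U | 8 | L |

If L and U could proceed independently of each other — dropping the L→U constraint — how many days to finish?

Before: longest chain L→U = 4+8 = 12, finish 12.
Without L→U, U's earliest start moves from 4 to 0.
New critical path: L→Y→E = 4+2+4 = 10 ⇒ 10 days.

10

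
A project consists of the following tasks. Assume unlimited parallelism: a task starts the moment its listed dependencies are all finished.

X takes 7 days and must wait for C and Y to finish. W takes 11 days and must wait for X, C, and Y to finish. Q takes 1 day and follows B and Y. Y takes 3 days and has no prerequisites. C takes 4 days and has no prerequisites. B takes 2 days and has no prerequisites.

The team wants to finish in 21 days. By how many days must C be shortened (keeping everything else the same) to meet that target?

1

Current finish: 22 days; target: 21.
C is on every critical path, so each day cut from C cuts the finish by one (this holds down to a finish of 21).
Need 22 − 21 = 1 day off C → C becomes 3 days, finish becomes 21.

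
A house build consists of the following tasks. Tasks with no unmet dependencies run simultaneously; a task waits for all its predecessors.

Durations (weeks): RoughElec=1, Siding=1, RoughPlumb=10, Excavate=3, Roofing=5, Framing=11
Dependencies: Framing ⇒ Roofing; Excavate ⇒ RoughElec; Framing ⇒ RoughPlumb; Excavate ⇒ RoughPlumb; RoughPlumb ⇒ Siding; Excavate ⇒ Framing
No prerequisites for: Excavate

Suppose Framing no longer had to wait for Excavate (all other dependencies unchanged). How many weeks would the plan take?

22

Original critical path: Excavate→Framing→RoughPlumb→Siding = 3+11+10+1 = 25 ⇒ 25 weeks.
Without Excavate→Framing, Framing's earliest start moves from 3 to 0.
New critical path: Framing→RoughPlumb→Siding = 11+10+1 = 22 ⇒ 22 weeks.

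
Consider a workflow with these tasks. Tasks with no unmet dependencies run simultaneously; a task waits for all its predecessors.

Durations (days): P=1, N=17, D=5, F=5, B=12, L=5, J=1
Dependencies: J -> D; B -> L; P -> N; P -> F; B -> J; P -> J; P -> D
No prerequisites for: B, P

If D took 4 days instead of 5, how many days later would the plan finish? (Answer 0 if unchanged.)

Baseline: B→J→D = 12+1+5 = 18 → 18 days.
D is on the critical path; changing it to 4 makes that path 17 days.
New critical path: P→N = 1+17 = 18 ⇒ 18 days.
Change in finish: 18 − 18 = +0 days.

0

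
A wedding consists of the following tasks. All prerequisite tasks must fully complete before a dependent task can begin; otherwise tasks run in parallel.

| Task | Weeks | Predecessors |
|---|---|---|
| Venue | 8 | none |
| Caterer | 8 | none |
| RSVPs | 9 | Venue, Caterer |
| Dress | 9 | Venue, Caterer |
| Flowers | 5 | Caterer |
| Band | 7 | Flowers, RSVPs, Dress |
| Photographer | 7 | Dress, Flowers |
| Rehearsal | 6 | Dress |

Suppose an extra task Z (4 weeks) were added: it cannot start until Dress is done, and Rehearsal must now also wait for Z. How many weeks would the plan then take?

Originally the plan takes 24 weeks.
With Z inserted, Rehearsal now waits for max(Dress, Z).
New critical path: Venue→Dress→Z→Rehearsal = 8+9+4+6 = 27 ⇒ 27 weeks.

27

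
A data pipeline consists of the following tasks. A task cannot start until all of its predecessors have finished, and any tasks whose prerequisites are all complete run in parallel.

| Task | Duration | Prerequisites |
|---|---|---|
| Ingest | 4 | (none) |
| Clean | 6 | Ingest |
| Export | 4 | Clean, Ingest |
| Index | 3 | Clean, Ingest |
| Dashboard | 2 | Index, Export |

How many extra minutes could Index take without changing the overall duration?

1

Ingest→Clean→Export→Dashboard = 4+6+4+2 = 16 sets the makespan at 16 minutes.
Index finishes as early as 13 and must finish by 14.
So Index can slip 14 − 13 = 1 minute.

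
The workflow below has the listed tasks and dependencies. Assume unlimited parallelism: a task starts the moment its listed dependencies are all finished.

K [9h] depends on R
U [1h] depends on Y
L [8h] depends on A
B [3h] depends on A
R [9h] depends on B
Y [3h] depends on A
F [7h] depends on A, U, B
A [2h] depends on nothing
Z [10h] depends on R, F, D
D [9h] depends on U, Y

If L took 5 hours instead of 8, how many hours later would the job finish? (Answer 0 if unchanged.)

Baseline: A→Y→U→D→Z = 2+3+1+9+10 = 25 → 25 hours.
L is off the critical path — its longest chain is 10 hours, giving 15 of slack.
The critical path is still A→Y→U→D→Z; finish is now 25 hours.
Change in finish: 25 − 25 = +0 hours.

0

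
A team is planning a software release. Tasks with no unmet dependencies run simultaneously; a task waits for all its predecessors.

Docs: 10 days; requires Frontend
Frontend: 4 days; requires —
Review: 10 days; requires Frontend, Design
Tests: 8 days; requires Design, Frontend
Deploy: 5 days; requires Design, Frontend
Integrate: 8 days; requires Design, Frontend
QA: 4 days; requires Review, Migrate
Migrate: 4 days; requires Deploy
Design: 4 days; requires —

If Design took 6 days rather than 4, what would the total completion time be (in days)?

Critical path before the change: Design→Review→QA = 4+10+4 = 18 giving 18 days.
Design is on the critical path; changing it to 6 makes that path 20 days.
No other chain overtakes it, so the finish is 20 days.

20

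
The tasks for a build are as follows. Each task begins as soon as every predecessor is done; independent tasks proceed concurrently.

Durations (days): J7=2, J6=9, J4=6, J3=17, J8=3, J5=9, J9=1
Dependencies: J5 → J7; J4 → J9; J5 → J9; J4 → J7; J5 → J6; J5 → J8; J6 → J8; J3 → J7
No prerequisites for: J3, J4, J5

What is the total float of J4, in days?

The longest chain is J5→J6→J8 = 9+9+3 = 21; overall finish 21 days.
J4 finishes as early as 6 and must finish by 19.
Float = 21 − 8 = 13.

13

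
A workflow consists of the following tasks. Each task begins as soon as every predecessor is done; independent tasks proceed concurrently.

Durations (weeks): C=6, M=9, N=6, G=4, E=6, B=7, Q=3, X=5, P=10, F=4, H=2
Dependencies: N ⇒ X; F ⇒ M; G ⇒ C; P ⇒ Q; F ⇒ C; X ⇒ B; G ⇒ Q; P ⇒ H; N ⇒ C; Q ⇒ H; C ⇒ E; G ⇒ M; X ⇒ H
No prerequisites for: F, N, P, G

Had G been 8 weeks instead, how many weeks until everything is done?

20

Baseline: N→X→B = 6+5+7 = 18 → 18 weeks.
The longest path through G is only 16 weeks, so G has float 2.
Now G→C→E = 8+6+6 = 20 is longest, so the finish becomes 20 weeks.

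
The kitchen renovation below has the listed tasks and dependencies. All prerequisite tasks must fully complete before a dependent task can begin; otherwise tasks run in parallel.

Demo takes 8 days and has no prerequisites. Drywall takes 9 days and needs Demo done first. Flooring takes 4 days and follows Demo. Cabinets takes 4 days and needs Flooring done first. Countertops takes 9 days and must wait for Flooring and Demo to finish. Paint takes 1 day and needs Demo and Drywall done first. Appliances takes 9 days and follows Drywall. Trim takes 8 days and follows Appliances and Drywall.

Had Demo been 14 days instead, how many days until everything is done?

Baseline: Demo→Drywall→Appliances→Trim = 8+9+9+8 = 34 → 34 days.
Demo is on the critical path; changing it to 14 makes that path 40 days.
No other chain overtakes it, so the finish is 40 days.

40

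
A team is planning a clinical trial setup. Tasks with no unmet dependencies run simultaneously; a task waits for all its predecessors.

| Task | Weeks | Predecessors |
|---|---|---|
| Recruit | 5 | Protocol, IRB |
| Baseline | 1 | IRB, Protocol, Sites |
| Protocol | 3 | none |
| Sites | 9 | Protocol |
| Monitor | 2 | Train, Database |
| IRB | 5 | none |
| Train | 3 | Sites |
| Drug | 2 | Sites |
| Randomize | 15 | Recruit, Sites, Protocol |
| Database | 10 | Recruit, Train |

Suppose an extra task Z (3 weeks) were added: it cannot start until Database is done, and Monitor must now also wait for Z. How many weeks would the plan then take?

30

Originally the plan takes 27 weeks.
With Z inserted, Monitor now waits for max(Train, Database, Z).
New critical path: Protocol→Sites→Train→Database→Z→Monitor = 3+9+3+10+3+2 = 30 ⇒ 30 weeks.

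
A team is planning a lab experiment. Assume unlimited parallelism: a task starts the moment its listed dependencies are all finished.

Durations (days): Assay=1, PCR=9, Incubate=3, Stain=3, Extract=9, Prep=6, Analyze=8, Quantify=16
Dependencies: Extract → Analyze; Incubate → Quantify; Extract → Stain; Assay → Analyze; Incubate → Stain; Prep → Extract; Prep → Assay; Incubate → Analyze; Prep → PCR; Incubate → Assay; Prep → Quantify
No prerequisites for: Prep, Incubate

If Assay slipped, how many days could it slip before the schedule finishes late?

8

The longest chain is Prep→Extract→Analyze = 6+9+8 = 23; overall finish 23 days.
Longest path through Assay: 15 days (earliest finish 7, latest finish 15).
Float = 23 − 15 = 8.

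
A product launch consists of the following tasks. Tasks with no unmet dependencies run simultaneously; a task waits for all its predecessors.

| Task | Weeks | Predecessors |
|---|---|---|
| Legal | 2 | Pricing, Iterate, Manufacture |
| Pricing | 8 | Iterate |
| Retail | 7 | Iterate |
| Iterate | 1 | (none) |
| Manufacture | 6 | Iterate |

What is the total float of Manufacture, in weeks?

Iterate→Pricing→Legal = 1+8+2 = 11 sets the makespan at 11 weeks.
Manufacture finishes as early as 7 and must finish by 9.
Slack of Manufacture = 3 − 1 = 2 weeks.

2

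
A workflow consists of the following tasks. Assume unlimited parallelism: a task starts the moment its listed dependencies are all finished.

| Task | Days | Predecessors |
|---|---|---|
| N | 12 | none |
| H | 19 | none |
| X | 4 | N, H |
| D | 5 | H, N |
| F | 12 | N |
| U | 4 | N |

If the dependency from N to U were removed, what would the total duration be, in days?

24

Before: longest chain N→F = 12+12 = 24, finish 24.
Without N→U, U's earliest start moves from 12 to 0.
New critical path: N→F = 12+12 = 24 ⇒ 24 days.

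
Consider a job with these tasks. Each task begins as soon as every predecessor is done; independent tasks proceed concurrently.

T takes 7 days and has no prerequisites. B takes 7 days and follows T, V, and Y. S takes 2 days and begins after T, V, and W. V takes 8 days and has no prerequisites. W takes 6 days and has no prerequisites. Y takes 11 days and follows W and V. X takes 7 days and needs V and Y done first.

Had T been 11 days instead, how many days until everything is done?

26

The binding path is V→Y→X = 8+11+7 = 26; finish at 26 days.
T has 12 days of float (longest path through it is 14).
That remains the longest chain; total 26 days.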